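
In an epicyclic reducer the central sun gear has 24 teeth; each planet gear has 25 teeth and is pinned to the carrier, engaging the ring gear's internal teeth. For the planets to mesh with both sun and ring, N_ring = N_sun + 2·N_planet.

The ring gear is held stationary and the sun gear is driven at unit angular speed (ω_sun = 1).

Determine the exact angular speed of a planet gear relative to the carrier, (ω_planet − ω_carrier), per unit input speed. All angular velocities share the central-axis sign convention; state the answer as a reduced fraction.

-888/1225

N_ring = 24 + 2·25 = 74
24(ω_s−ω_c) = −74(ω_r−ω_c),  ω_r=0, ω_s=1
24(1−ω_c) = −74(0−ω_c)  ⇒  98ω_c = 24  ⇒  ω_c = 12/49
sun–planet: 24·(1−12/49) = −25·(ω_p−ω_c)  ⇒  ω_p−ω_c = −(24/25)·(37/49) = -888/1225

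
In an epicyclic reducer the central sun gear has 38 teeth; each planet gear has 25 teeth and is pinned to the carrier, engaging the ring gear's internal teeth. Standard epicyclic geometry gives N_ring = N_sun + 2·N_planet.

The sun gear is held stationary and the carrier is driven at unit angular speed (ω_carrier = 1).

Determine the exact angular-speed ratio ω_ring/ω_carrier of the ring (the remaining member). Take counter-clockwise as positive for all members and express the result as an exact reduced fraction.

N_ring = 38 + 2·25 = 88
38(ω_s−ω_c) = −88(ω_r−ω_c),  ω_s=0, ω_c=1
ω_r = 1 − (38/88)(0−1) = 63/44
ω_r/ω_c = 63/44

63/44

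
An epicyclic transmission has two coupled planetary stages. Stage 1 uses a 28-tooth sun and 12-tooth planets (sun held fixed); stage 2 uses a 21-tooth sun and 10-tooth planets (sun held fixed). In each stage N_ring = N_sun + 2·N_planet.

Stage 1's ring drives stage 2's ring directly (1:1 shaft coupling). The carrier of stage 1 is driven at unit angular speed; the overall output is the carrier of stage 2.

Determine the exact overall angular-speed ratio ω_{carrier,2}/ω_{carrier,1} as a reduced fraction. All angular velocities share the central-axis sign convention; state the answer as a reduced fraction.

Stage 1: N_ring = 28 + 2·12 = 52
Stage 1: 28(ω_s−ω_c) = −52(ω_r−ω_c),  ω_s=0, ω_c=1
Stage 1: ω_r = 1 − (28/52)(0−1) = 20/13
  ⇒ ω_r¹/ω_c¹ = 20/13
Stage 2: N_ring = 21 + 2·10 = 41
Stage 2: 21(ω_s−ω_c) = −41(ω_r−ω_c),  ω_s=0, ω_r=1
Stage 2: 21(0−ω_c) = −41(1−ω_c)  ⇒  62ω_c = 41  ⇒  ω_c = 41/62
  ⇒ ω_c²/ω_r² = 41/62
Coupling ω_r² = ω_r¹ ⇒ overall = 20/13 × 41/62 = 410/403

410/403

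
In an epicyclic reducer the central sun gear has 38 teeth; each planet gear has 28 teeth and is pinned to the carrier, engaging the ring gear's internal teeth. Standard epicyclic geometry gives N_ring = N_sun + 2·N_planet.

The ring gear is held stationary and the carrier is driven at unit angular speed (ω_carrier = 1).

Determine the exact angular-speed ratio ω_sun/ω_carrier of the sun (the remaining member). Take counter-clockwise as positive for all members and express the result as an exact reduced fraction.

66/19

N_ring = 38 + 2·28 = 94
38(ω_s−ω_c) = −94(ω_r−ω_c),  ω_r=0, ω_c=1
ω_s = 1 − (94/38)(0−1) = 66/19
ω_s/ω_c = 66/19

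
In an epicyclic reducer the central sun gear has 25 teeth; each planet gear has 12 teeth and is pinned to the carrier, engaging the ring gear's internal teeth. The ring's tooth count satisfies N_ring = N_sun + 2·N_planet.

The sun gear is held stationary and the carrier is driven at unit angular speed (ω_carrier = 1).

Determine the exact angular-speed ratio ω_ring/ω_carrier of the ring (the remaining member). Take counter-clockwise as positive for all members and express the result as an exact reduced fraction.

N_ring = 25 + 2·12 = 49
25(ω_s−ω_c) = −49(ω_r−ω_c),  ω_s=0, ω_c=1
ω_r = 1 − (25/49)(0−1) = 74/49
ω_r/ω_c = 74/49

74/49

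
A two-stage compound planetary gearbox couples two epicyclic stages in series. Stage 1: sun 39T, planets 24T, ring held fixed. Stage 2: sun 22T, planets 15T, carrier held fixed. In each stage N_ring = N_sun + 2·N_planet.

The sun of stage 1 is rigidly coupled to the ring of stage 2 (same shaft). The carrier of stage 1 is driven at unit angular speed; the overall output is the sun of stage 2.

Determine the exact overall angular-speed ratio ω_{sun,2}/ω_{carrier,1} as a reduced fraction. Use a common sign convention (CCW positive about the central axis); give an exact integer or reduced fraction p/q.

-84/11

Stage 1: N_ring = 39 + 2·24 = 87
Stage 1: 39(ω_s−ω_c) = −87(ω_r−ω_c),  ω_r=0, ω_c=1
Stage 1: ω_s = 1 − (87/39)(0−1) = 42/13
  ⇒ ω_s¹/ω_c¹ = 42/13
Stage 2: N_ring = 22 + 2·15 = 52
Stage 2: 22(ω_s−ω_c) = −52(ω_r−ω_c),  ω_c=0, ω_r=1
Stage 2: ω_s = 0 − (52/22)(1−0) = -26/11
  ⇒ ω_s²/ω_r² = -26/11
Coupling ω_r² = ω_s¹ ⇒ overall = 42/13 × -26/11 = -84/11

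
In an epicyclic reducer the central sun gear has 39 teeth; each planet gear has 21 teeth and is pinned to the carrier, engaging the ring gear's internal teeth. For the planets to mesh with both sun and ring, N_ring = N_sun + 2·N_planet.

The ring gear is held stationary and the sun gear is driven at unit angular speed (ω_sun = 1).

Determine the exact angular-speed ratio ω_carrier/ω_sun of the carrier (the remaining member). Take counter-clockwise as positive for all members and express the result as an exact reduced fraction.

N_ring = 39 + 2·21 = 81
39(ω_s−ω_c) = −81(ω_r−ω_c),  ω_r=0, ω_s=1
39(1−ω_c) = −81(0−ω_c)  ⇒  120ω_c = 39  ⇒  ω_c = 13/40
ω_c/ω_s = 13/40

13/40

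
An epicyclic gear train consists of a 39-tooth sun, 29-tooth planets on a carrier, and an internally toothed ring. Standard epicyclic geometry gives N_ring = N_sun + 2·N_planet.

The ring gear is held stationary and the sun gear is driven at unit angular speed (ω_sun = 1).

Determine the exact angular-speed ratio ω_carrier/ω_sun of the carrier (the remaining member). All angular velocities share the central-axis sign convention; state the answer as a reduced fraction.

39/136

N_ring = 39 + 2·29 = 97
39(ω_s−ω_c) = −97(ω_r−ω_c),  ω_r=0, ω_s=1
39(1−ω_c) = −97(0−ω_c)  ⇒  136ω_c = 39  ⇒  ω_c = 39/136
ω_c/ω_s = 39/136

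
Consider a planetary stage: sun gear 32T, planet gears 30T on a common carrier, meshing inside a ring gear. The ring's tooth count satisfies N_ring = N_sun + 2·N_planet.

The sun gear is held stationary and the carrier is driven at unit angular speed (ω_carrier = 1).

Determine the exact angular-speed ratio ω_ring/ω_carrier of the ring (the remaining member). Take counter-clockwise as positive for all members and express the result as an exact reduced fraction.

N_ring = 32 + 2·30 = 92
32(ω_s−ω_c) = −92(ω_r−ω_c),  ω_s=0, ω_c=1
ω_r = 1 − (32/92)(0−1) = 31/23
ω_r/ω_c = 31/23

31/23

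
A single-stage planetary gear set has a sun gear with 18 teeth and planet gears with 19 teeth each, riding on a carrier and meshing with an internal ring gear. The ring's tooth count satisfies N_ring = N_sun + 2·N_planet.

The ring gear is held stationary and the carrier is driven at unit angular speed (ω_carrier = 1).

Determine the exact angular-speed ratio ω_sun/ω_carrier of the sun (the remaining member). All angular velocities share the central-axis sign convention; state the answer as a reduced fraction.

37/9

N_ring = 18 + 2·19 = 56
18(ω_s−ω_c) = −56(ω_r−ω_c),  ω_r=0, ω_c=1
ω_s = 1 − (56/18)(0−1) = 37/9
ω_s/ω_c = 37/9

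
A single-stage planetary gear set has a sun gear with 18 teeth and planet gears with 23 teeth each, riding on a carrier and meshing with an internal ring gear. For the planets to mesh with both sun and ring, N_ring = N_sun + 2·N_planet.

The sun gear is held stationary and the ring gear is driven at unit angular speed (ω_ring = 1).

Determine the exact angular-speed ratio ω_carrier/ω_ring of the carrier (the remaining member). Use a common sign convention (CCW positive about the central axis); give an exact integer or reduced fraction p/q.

N_ring = 18 + 2·23 = 64
18(ω_s−ω_c) = −64(ω_r−ω_c),  ω_s=0, ω_r=1
18(0−ω_c) = −64(1−ω_c)  ⇒  82ω_c = 64  ⇒  ω_c = 32/41
ω_c/ω_r = 32/41

32/41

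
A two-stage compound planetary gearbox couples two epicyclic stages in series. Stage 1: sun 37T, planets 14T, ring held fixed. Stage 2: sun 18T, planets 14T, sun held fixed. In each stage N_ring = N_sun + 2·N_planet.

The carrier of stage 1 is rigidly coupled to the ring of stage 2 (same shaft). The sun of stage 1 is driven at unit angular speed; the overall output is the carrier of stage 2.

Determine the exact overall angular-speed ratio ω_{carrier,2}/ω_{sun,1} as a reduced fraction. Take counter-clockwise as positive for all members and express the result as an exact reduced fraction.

Stage 1: N_ring = 37 + 2·14 = 65
Stage 1: 37(ω_s−ω_c) = −65(ω_r−ω_c),  ω_r=0, ω_s=1
Stage 1: 37(1−ω_c) = −65(0−ω_c)  ⇒  102ω_c = 37  ⇒  ω_c = 37/102
  ⇒ ω_c¹/ω_s¹ = 37/102
Stage 2: N_ring = 18 + 2·14 = 46
Stage 2: 18(ω_s−ω_c) = −46(ω_r−ω_c),  ω_s=0, ω_r=1
Stage 2: 18(0−ω_c) = −46(1−ω_c)  ⇒  64ω_c = 46  ⇒  ω_c = 23/32
  ⇒ ω_c²/ω_r² = 23/32
Coupling ω_r² = ω_c¹ ⇒ overall = 37/102 × 23/32 = 851/3264

851/3264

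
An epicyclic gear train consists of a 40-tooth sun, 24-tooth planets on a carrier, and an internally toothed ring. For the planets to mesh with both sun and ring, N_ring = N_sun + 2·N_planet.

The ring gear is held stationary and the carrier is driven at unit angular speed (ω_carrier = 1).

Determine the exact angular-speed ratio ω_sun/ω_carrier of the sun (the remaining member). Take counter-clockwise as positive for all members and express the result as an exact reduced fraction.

16/5

N_ring = 40 + 2·24 = 88
40(ω_s−ω_c) = −88(ω_r−ω_c),  ω_r=0, ω_c=1
ω_s = 1 − (88/40)(0−1) = 16/5
ω_s/ω_c = 16/5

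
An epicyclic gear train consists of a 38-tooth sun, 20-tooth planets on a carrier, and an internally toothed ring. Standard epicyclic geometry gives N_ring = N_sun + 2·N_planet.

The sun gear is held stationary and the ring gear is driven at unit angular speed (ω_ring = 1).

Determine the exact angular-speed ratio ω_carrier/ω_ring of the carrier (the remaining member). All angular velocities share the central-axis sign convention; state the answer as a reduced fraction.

N_ring = 38 + 2·20 = 78
38(ω_s−ω_c) = −78(ω_r−ω_c),  ω_s=0, ω_r=1
38(0−ω_c) = −78(1−ω_c)  ⇒  116ω_c = 78  ⇒  ω_c = 39/58
ω_c/ω_r = 39/58

39/58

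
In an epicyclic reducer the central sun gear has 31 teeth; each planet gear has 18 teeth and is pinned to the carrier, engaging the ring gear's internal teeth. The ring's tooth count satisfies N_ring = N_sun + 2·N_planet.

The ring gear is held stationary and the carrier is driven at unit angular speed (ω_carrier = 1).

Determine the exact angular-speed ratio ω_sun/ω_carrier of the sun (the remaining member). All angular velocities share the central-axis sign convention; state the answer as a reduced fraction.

98/31

N_ring = 31 + 2·18 = 67
31(ω_s−ω_c) = −67(ω_r−ω_c),  ω_r=0, ω_c=1
ω_s = 1 − (67/31)(0−1) = 98/31
ω_s/ω_c = 98/31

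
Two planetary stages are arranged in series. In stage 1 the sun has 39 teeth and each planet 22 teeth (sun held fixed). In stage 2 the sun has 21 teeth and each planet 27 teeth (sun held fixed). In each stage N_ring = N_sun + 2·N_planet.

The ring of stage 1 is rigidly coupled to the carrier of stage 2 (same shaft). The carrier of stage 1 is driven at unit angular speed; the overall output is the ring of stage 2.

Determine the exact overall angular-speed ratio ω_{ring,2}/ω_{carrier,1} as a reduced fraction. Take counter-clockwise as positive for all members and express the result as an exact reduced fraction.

3904/2075

Stage 1: N_ring = 39 + 2·22 = 83
Stage 1: 39(ω_s−ω_c) = −83(ω_r−ω_c),  ω_s=0, ω_c=1
Stage 1: ω_r = 1 − (39/83)(0−1) = 122/83
  ⇒ ω_r¹/ω_c¹ = 122/83
Stage 2: N_ring = 21 + 2·27 = 75
Stage 2: 21(ω_s−ω_c) = −75(ω_r−ω_c),  ω_s=0, ω_c=1
Stage 2: ω_r = 1 − (21/75)(0−1) = 32/25
  ⇒ ω_r²/ω_c² = 32/25
Coupling ω_c² = ω_r¹ ⇒ overall = 122/83 × 32/25 = 3904/2075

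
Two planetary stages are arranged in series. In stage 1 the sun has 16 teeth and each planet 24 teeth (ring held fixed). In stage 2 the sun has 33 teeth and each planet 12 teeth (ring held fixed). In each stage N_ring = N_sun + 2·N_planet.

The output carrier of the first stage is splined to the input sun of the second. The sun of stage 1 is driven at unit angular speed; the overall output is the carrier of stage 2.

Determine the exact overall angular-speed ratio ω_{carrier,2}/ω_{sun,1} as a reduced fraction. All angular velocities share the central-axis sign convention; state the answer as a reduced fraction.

Stage 1: N_ring = 16 + 2·24 = 64
Stage 1: 16(ω_s−ω_c) = −64(ω_r−ω_c),  ω_r=0, ω_s=1
Stage 1: 16(1−ω_c) = −64(0−ω_c)  ⇒  80ω_c = 16  ⇒  ω_c = 1/5
  ⇒ ω_c¹/ω_s¹ = 1/5
Stage 2: N_ring = 33 + 2·12 = 57
Stage 2: 33(ω_s−ω_c) = −57(ω_r−ω_c),  ω_r=0, ω_s=1
Stage 2: 33(1−ω_c) = −57(0−ω_c)  ⇒  90ω_c = 33  ⇒  ω_c = 11/30
  ⇒ ω_c²/ω_s² = 11/30
Coupling ω_s² = ω_c¹ ⇒ overall = 1/5 × 11/30 = 11/150

11/150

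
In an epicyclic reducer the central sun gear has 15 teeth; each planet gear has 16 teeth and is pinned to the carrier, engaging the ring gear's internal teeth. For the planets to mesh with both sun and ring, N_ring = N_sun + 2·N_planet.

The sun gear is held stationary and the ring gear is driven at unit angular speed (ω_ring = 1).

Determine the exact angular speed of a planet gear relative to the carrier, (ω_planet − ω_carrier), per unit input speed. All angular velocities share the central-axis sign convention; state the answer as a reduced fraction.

705/992

N_ring = 15 + 2·16 = 47
15(ω_s−ω_c) = −47(ω_r−ω_c),  ω_s=0, ω_r=1
15(0−ω_c) = −47(1−ω_c)  ⇒  62ω_c = 47  ⇒  ω_c = 47/62
sun–planet: 15·(0−47/62) = −16·(ω_p−ω_c)  ⇒  ω_p−ω_c = −(15/16)·(-47/62) = 705/992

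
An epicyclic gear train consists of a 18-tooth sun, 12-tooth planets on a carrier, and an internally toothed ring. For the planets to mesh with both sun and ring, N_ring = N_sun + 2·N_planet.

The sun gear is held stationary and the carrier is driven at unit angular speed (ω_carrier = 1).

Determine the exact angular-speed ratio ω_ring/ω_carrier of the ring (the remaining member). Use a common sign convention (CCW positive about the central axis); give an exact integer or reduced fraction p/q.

10/7

N_ring = 18 + 2·12 = 42
18(ω_s−ω_c) = −42(ω_r−ω_c),  ω_s=0, ω_c=1
ω_r = 1 − (18/42)(0−1) = 10/7
ω_r/ω_c = 10/7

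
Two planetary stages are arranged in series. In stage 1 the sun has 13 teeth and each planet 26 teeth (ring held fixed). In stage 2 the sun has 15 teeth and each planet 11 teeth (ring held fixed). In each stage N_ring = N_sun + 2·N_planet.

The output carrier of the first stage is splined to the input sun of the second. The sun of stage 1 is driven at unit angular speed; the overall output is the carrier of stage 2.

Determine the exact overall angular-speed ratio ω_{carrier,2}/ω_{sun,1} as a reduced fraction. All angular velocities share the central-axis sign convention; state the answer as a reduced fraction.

5/104

Stage 1: N_ring = 13 + 2·26 = 65
Stage 1: 13(ω_s−ω_c) = −65(ω_r−ω_c),  ω_r=0, ω_s=1
Stage 1: 13(1−ω_c) = −65(0−ω_c)  ⇒  78ω_c = 13  ⇒  ω_c = 1/6
  ⇒ ω_c¹/ω_s¹ = 1/6
Stage 2: N_ring = 15 + 2·11 = 37
Stage 2: 15(ω_s−ω_c) = −37(ω_r−ω_c),  ω_r=0, ω_s=1
Stage 2: 15(1−ω_c) = −37(0−ω_c)  ⇒  52ω_c = 15  ⇒  ω_c = 15/52
  ⇒ ω_c²/ω_s² = 15/52
Coupling ω_s² = ω_c¹ ⇒ overall = 1/6 × 15/52 = 5/104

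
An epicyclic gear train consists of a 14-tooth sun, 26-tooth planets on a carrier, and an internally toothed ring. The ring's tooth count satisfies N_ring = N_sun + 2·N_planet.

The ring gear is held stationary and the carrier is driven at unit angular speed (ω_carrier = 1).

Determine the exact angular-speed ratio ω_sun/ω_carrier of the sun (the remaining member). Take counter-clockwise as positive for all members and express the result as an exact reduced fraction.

40/7

N_ring = 14 + 2·26 = 66
14(ω_s−ω_c) = −66(ω_r−ω_c),  ω_r=0, ω_c=1
ω_s = 1 − (66/14)(0−1) = 40/7
ω_s/ω_c = 40/7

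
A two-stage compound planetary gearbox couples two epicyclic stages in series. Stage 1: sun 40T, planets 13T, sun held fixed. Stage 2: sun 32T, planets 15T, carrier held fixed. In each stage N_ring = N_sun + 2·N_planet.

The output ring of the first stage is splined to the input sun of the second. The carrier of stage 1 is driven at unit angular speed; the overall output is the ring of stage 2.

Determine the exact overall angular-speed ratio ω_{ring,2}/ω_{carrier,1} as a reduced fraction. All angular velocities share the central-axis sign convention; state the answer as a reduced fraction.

-848/1023

Stage 1: N_ring = 40 + 2·13 = 66
Stage 1: 40(ω_s−ω_c) = −66(ω_r−ω_c),  ω_s=0, ω_c=1
Stage 1: ω_r = 1 − (40/66)(0−1) = 53/33
  ⇒ ω_r¹/ω_c¹ = 53/33
Stage 2: N_ring = 32 + 2·15 = 62
Stage 2: 32(ω_s−ω_c) = −62(ω_r−ω_c),  ω_c=0, ω_s=1
Stage 2: ω_r = 0 − (32/62)(1−0) = -16/31
  ⇒ ω_r²/ω_s² = -16/31
Coupling ω_s² = ω_r¹ ⇒ overall = 53/33 × -16/31 = -848/1023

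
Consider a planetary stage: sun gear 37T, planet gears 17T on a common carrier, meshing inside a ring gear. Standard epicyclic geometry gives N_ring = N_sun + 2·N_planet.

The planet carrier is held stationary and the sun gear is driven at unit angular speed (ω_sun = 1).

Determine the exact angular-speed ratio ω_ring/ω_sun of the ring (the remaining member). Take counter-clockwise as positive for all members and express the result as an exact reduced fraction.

N_ring = 37 + 2·17 = 71
37(ω_s−ω_c) = −71(ω_r−ω_c),  ω_c=0, ω_s=1
ω_r = 0 − (37/71)(1−0) = -37/71
ω_r/ω_s = -37/71

-37/71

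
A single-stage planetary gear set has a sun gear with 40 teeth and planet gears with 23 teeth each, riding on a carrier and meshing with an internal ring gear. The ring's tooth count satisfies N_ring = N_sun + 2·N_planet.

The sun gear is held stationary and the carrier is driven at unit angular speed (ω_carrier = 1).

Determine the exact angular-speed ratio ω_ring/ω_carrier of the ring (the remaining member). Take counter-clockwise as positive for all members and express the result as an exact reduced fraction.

63/43

N_ring = 40 + 2·23 = 86
40(ω_s−ω_c) = −86(ω_r−ω_c),  ω_s=0, ω_c=1
ω_r = 1 − (40/86)(0−1) = 63/43
ω_r/ω_c = 63/43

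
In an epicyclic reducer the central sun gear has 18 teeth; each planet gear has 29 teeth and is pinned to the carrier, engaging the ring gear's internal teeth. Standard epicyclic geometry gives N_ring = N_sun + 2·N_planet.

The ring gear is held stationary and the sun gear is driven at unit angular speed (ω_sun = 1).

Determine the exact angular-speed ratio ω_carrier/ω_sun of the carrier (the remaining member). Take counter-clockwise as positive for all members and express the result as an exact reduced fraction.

N_ring = 18 + 2·29 = 76
18(ω_s−ω_c) = −76(ω_r−ω_c),  ω_r=0, ω_s=1
18(1−ω_c) = −76(0−ω_c)  ⇒  94ω_c = 18  ⇒  ω_c = 9/47
ω_c/ω_s = 9/47

9/47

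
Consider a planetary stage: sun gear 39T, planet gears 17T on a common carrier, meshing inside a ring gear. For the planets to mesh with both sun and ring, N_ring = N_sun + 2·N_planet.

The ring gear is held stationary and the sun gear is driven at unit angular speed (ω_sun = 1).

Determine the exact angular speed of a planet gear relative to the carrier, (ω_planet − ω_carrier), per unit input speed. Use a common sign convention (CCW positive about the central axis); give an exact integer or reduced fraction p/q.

-2847/1904

N_ring = 39 + 2·17 = 73
39(ω_s−ω_c) = −73(ω_r−ω_c),  ω_r=0, ω_s=1
39(1−ω_c) = −73(0−ω_c)  ⇒  112ω_c = 39  ⇒  ω_c = 39/112
sun–planet: 39·(1−39/112) = −17·(ω_p−ω_c)  ⇒  ω_p−ω_c = −(39/17)·(73/112) = -2847/1904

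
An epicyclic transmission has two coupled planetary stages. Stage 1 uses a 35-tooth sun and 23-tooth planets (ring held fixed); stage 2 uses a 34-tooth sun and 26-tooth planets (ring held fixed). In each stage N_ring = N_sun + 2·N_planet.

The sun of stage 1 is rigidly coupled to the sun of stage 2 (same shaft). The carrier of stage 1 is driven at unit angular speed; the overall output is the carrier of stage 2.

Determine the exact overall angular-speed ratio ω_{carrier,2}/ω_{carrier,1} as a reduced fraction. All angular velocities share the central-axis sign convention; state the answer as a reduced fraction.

493/525

Stage 1: N_ring = 35 + 2·23 = 81
Stage 1: 35(ω_s−ω_c) = −81(ω_r−ω_c),  ω_r=0, ω_c=1
Stage 1: ω_s = 1 − (81/35)(0−1) = 116/35
  ⇒ ω_s¹/ω_c¹ = 116/35
Stage 2: N_ring = 34 + 2·26 = 86
Stage 2: 34(ω_s−ω_c) = −86(ω_r−ω_c),  ω_r=0, ω_s=1
Stage 2: 34(1−ω_c) = −86(0−ω_c)  ⇒  120ω_c = 34  ⇒  ω_c = 17/60
  ⇒ ω_c²/ω_s² = 17/60
Coupling ω_s² = ω_s¹ ⇒ overall = 116/35 × 17/60 = 493/525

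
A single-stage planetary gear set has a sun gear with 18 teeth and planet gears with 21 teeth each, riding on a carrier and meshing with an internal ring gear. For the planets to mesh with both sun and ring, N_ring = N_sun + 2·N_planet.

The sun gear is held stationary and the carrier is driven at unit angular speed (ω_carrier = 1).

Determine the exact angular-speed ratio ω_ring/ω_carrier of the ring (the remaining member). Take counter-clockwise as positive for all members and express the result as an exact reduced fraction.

13/10

N_ring = 18 + 2·21 = 60
18(ω_s−ω_c) = −60(ω_r−ω_c),  ω_s=0, ω_c=1
ω_r = 1 − (18/60)(0−1) = 13/10
ω_r/ω_c = 13/10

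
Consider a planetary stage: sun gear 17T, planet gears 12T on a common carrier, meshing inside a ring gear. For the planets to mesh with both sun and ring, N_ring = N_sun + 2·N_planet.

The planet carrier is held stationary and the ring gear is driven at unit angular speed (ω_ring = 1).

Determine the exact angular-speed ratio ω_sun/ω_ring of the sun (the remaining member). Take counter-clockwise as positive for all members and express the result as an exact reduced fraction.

-41/17

N_ring = 17 + 2·12 = 41
17(ω_s−ω_c) = −41(ω_r−ω_c),  ω_c=0, ω_r=1
ω_s = 0 − (41/17)(1−0) = -41/17
ω_s/ω_r = -41/17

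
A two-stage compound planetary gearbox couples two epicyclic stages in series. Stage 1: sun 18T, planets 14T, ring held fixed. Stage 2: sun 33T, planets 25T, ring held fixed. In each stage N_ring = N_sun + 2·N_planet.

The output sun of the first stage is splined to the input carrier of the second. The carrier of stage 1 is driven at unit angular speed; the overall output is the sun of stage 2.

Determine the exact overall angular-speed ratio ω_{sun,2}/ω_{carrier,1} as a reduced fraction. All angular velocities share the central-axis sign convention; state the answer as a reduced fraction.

3712/297

Stage 1: N_ring = 18 + 2·14 = 46
Stage 1: 18(ω_s−ω_c) = −46(ω_r−ω_c),  ω_r=0, ω_c=1
Stage 1: ω_s = 1 − (46/18)(0−1) = 32/9
  ⇒ ω_s¹/ω_c¹ = 32/9
Stage 2: N_ring = 33 + 2·25 = 83
Stage 2: 33(ω_s−ω_c) = −83(ω_r−ω_c),  ω_r=0, ω_c=1
Stage 2: ω_s = 1 − (83/33)(0−1) = 116/33
  ⇒ ω_s²/ω_c² = 116/33
Coupling ω_c² = ω_s¹ ⇒ overall = 32/9 × 116/33 = 3712/297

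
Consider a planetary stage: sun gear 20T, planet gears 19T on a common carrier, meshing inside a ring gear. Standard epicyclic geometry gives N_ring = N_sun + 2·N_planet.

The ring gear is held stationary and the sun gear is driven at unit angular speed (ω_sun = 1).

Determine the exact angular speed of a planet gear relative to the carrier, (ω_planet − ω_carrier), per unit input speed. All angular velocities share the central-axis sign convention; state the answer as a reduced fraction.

N_ring = 20 + 2·19 = 58
20(ω_s−ω_c) = −58(ω_r−ω_c),  ω_r=0, ω_s=1
20(1−ω_c) = −58(0−ω_c)  ⇒  78ω_c = 20  ⇒  ω_c = 10/39
sun–planet: 20·(1−10/39) = −19·(ω_p−ω_c)  ⇒  ω_p−ω_c = −(20/19)·(29/39) = -580/741

-580/741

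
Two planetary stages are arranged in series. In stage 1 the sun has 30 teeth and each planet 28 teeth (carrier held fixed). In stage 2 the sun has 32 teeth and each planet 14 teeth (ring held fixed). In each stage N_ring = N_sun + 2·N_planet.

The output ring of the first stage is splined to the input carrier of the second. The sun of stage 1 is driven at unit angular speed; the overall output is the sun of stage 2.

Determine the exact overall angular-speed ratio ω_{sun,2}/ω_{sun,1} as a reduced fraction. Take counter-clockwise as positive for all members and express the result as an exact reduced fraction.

-345/344

Stage 1: N_ring = 30 + 2·28 = 86
Stage 1: 30(ω_s−ω_c) = −86(ω_r−ω_c),  ω_c=0, ω_s=1
Stage 1: ω_r = 0 − (30/86)(1−0) = -15/43
  ⇒ ω_r¹/ω_s¹ = -15/43
Stage 2: N_ring = 32 + 2·14 = 60
Stage 2: 32(ω_s−ω_c) = −60(ω_r−ω_c),  ω_r=0, ω_c=1
Stage 2: ω_s = 1 − (60/32)(0−1) = 23/8
  ⇒ ω_s²/ω_c² = 23/8
Coupling ω_c² = ω_r¹ ⇒ overall = -15/43 × 23/8 = -345/344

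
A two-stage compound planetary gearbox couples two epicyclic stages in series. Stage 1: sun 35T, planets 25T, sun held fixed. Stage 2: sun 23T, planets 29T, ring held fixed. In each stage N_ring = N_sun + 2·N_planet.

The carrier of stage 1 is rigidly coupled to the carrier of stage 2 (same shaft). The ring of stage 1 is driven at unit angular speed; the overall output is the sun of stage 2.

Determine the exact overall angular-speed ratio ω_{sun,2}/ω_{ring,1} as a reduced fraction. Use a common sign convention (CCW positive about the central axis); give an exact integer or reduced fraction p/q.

Stage 1: N_ring = 35 + 2·25 = 85
Stage 1: 35(ω_s−ω_c) = −85(ω_r−ω_c),  ω_s=0, ω_r=1
Stage 1: 35(0−ω_c) = −85(1−ω_c)  ⇒  120ω_c = 85  ⇒  ω_c = 17/24
  ⇒ ω_c¹/ω_r¹ = 17/24
Stage 2: N_ring = 23 + 2·29 = 81
Stage 2: 23(ω_s−ω_c) = −81(ω_r−ω_c),  ω_r=0, ω_c=1
Stage 2: ω_s = 1 − (81/23)(0−1) = 104/23
  ⇒ ω_s²/ω_c² = 104/23
Coupling ω_c² = ω_c¹ ⇒ overall = 17/24 × 104/23 = 221/69

221/69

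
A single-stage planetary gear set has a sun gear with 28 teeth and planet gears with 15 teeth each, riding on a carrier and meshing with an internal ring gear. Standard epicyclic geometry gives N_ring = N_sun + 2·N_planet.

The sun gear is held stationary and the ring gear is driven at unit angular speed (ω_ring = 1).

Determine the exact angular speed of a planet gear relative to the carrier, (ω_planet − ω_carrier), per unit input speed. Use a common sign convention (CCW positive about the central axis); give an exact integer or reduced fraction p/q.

N_ring = 28 + 2·15 = 58
28(ω_s−ω_c) = −58(ω_r−ω_c),  ω_s=0, ω_r=1
28(0−ω_c) = −58(1−ω_c)  ⇒  86ω_c = 58  ⇒  ω_c = 29/43
sun–planet: 28·(0−29/43) = −15·(ω_p−ω_c)  ⇒  ω_p−ω_c = −(28/15)·(-29/43) = 812/645

812/645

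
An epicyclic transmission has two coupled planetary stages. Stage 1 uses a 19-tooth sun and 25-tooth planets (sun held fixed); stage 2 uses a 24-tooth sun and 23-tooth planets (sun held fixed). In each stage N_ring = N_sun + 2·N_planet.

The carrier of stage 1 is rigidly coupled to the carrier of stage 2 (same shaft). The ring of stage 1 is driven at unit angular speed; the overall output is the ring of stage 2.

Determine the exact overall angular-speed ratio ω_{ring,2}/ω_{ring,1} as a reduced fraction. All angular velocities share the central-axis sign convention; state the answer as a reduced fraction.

Stage 1: N_ring = 19 + 2·25 = 69
Stage 1: 19(ω_s−ω_c) = −69(ω_r−ω_c),  ω_s=0, ω_r=1
Stage 1: 19(0−ω_c) = −69(1−ω_c)  ⇒  88ω_c = 69  ⇒  ω_c = 69/88
  ⇒ ω_c¹/ω_r¹ = 69/88
Stage 2: N_ring = 24 + 2·23 = 70
Stage 2: 24(ω_s−ω_c) = −70(ω_r−ω_c),  ω_s=0, ω_c=1
Stage 2: ω_r = 1 − (24/70)(0−1) = 47/35
  ⇒ ω_r²/ω_c² = 47/35
Coupling ω_c² = ω_c¹ ⇒ overall = 69/88 × 47/35 = 3243/3080

3243/3080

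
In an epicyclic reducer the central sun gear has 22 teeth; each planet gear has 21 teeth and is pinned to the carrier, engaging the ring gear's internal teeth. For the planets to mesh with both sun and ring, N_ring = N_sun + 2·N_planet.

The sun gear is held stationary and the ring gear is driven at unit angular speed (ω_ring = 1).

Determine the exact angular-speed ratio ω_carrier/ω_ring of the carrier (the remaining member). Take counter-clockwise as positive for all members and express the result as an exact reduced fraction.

N_ring = 22 + 2·21 = 64
22(ω_s−ω_c) = −64(ω_r−ω_c),  ω_s=0, ω_r=1
22(0−ω_c) = −64(1−ω_c)  ⇒  86ω_c = 64  ⇒  ω_c = 32/43
ω_c/ω_r = 32/43

32/43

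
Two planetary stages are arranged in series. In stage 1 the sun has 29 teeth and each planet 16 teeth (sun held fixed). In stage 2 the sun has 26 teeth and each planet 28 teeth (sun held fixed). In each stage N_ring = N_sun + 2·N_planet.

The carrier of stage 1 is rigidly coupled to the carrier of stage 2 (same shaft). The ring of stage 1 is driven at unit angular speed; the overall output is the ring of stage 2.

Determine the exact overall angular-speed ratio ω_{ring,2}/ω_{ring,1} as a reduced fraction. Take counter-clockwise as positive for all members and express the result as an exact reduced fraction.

Stage 1: N_ring = 29 + 2·16 = 61
Stage 1: 29(ω_s−ω_c) = −61(ω_r−ω_c),  ω_s=0, ω_r=1
Stage 1: 29(0−ω_c) = −61(1−ω_c)  ⇒  90ω_c = 61  ⇒  ω_c = 61/90
  ⇒ ω_c¹/ω_r¹ = 61/90
Stage 2: N_ring = 26 + 2·28 = 82
Stage 2: 26(ω_s−ω_c) = −82(ω_r−ω_c),  ω_s=0, ω_c=1
Stage 2: ω_r = 1 − (26/82)(0−1) = 54/41
  ⇒ ω_r²/ω_c² = 54/41
Coupling ω_c² = ω_c¹ ⇒ overall = 61/90 × 54/41 = 183/205

183/205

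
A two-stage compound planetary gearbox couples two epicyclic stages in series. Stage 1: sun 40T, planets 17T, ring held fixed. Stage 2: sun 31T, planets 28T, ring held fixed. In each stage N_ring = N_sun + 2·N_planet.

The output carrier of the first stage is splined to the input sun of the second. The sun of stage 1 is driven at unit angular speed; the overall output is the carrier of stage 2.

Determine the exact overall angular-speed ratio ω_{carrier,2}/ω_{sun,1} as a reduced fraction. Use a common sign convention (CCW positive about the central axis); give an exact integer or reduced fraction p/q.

Stage 1: N_ring = 40 + 2·17 = 74
Stage 1: 40(ω_s−ω_c) = −74(ω_r−ω_c),  ω_r=0, ω_s=1
Stage 1: 40(1−ω_c) = −74(0−ω_c)  ⇒  114ω_c = 40  ⇒  ω_c = 20/57
  ⇒ ω_c¹/ω_s¹ = 20/57
Stage 2: N_ring = 31 + 2·28 = 87
Stage 2: 31(ω_s−ω_c) = −87(ω_r−ω_c),  ω_r=0, ω_s=1
Stage 2: 31(1−ω_c) = −87(0−ω_c)  ⇒  118ω_c = 31  ⇒  ω_c = 31/118
  ⇒ ω_c²/ω_s² = 31/118
Coupling ω_s² = ω_c¹ ⇒ overall = 20/57 × 31/118 = 310/3363

310/3363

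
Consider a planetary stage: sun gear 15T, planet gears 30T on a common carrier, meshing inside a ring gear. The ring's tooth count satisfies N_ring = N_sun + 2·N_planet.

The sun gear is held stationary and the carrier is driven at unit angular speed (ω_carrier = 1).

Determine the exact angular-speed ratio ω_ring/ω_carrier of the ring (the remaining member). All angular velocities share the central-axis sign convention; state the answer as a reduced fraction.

6/5

N_ring = 15 + 2·30 = 75
15(ω_s−ω_c) = −75(ω_r−ω_c),  ω_s=0, ω_c=1
ω_r = 1 − (15/75)(0−1) = 6/5
ω_r/ω_c = 6/5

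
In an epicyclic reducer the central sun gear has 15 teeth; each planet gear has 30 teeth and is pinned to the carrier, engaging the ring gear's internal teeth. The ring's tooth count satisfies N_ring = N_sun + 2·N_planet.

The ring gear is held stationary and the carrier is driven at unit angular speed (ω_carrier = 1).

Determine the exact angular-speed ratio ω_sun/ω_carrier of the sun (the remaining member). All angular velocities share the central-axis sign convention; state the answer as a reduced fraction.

N_ring = 15 + 2·30 = 75
15(ω_s−ω_c) = −75(ω_r−ω_c),  ω_r=0, ω_c=1
ω_s = 1 − (75/15)(0−1) = 6
ω_s/ω_c = 6

6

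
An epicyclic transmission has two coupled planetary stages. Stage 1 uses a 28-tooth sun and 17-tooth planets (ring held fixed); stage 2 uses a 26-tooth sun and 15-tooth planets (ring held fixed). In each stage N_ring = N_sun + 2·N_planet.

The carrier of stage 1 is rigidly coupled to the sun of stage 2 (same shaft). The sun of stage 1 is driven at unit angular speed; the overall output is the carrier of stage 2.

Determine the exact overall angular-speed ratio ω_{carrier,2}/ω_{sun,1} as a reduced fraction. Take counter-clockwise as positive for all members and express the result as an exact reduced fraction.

Stage 1: N_ring = 28 + 2·17 = 62
Stage 1: 28(ω_s−ω_c) = −62(ω_r−ω_c),  ω_r=0, ω_s=1
Stage 1: 28(1−ω_c) = −62(0−ω_c)  ⇒  90ω_c = 28  ⇒  ω_c = 14/45
  ⇒ ω_c¹/ω_s¹ = 14/45
Stage 2: N_ring = 26 + 2·15 = 56
Stage 2: 26(ω_s−ω_c) = −56(ω_r−ω_c),  ω_r=0, ω_s=1
Stage 2: 26(1−ω_c) = −56(0−ω_c)  ⇒  82ω_c = 26  ⇒  ω_c = 13/41
  ⇒ ω_c²/ω_s² = 13/41
Coupling ω_s² = ω_c¹ ⇒ overall = 14/45 × 13/41 = 182/1845

182/1845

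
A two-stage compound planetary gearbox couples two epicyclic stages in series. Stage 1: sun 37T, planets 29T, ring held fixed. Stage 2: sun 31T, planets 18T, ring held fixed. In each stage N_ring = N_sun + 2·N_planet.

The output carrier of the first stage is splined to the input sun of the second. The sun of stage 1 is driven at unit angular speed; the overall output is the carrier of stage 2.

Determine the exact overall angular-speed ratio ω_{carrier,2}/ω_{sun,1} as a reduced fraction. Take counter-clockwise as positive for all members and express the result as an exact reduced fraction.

Stage 1: N_ring = 37 + 2·29 = 95
Stage 1: 37(ω_s−ω_c) = −95(ω_r−ω_c),  ω_r=0, ω_s=1
Stage 1: 37(1−ω_c) = −95(0−ω_c)  ⇒  132ω_c = 37  ⇒  ω_c = 37/132
  ⇒ ω_c¹/ω_s¹ = 37/132
Stage 2: N_ring = 31 + 2·18 = 67
Stage 2: 31(ω_s−ω_c) = −67(ω_r−ω_c),  ω_r=0, ω_s=1
Stage 2: 31(1−ω_c) = −67(0−ω_c)  ⇒  98ω_c = 31  ⇒  ω_c = 31/98
  ⇒ ω_c²/ω_s² = 31/98
Coupling ω_s² = ω_c¹ ⇒ overall = 37/132 × 31/98 = 1147/12936

1147/12936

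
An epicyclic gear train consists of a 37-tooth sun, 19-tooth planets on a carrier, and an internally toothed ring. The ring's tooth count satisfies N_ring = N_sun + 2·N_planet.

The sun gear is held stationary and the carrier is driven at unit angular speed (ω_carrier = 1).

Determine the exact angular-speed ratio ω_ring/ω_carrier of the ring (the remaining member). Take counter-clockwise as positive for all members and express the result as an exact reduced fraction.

112/75

N_ring = 37 + 2·19 = 75
37(ω_s−ω_c) = −75(ω_r−ω_c),  ω_s=0, ω_c=1
ω_r = 1 − (37/75)(0−1) = 112/75
ω_r/ω_c = 112/75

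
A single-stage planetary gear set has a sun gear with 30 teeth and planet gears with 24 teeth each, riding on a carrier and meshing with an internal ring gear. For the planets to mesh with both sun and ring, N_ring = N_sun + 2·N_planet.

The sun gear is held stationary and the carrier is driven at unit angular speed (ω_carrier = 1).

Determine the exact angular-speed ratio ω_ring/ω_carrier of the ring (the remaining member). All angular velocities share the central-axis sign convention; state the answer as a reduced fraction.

18/13

N_ring = 30 + 2·24 = 78
30(ω_s−ω_c) = −78(ω_r−ω_c),  ω_s=0, ω_c=1
ω_r = 1 − (30/78)(0−1) = 18/13
ω_r/ω_c = 18/13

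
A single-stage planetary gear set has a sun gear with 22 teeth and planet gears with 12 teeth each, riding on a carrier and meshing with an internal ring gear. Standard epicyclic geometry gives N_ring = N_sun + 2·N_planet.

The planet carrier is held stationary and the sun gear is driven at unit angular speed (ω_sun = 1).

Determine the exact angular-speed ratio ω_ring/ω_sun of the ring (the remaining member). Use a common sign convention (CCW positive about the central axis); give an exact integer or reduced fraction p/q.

-11/23

N_ring = 22 + 2·12 = 46
22(ω_s−ω_c) = −46(ω_r−ω_c),  ω_c=0, ω_s=1
ω_r = 0 − (22/46)(1−0) = -11/23
ω_r/ω_s = -11/23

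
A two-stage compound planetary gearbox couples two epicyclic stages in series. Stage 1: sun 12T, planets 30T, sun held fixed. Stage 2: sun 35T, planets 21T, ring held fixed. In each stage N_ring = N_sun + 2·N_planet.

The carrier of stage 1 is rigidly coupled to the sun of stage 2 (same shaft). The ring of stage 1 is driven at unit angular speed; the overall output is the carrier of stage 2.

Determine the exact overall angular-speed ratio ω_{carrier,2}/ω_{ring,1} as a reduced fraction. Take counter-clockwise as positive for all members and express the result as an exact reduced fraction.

Stage 1: N_ring = 12 + 2·30 = 72
Stage 1: 12(ω_s−ω_c) = −72(ω_r−ω_c),  ω_s=0, ω_r=1
Stage 1: 12(0−ω_c) = −72(1−ω_c)  ⇒  84ω_c = 72  ⇒  ω_c = 6/7
  ⇒ ω_c¹/ω_r¹ = 6/7
Stage 2: N_ring = 35 + 2·21 = 77
Stage 2: 35(ω_s−ω_c) = −77(ω_r−ω_c),  ω_r=0, ω_s=1
Stage 2: 35(1−ω_c) = −77(0−ω_c)  ⇒  112ω_c = 35  ⇒  ω_c = 5/16
  ⇒ ω_c²/ω_s² = 5/16
Coupling ω_s² = ω_c¹ ⇒ overall = 6/7 × 5/16 = 15/56

15/56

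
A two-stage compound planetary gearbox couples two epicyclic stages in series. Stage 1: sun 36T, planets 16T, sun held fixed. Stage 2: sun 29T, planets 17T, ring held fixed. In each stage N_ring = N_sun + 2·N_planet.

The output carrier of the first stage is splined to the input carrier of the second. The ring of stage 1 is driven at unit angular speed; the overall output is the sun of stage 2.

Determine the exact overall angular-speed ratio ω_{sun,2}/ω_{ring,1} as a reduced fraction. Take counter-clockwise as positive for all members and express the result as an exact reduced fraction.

782/377

Stage 1: N_ring = 36 + 2·16 = 68
Stage 1: 36(ω_s−ω_c) = −68(ω_r−ω_c),  ω_s=0, ω_r=1
Stage 1: 36(0−ω_c) = −68(1−ω_c)  ⇒  104ω_c = 68  ⇒  ω_c = 17/26
  ⇒ ω_c¹/ω_r¹ = 17/26
Stage 2: N_ring = 29 + 2·17 = 63
Stage 2: 29(ω_s−ω_c) = −63(ω_r−ω_c),  ω_r=0, ω_c=1
Stage 2: ω_s = 1 − (63/29)(0−1) = 92/29
  ⇒ ω_s²/ω_c² = 92/29
Coupling ω_c² = ω_c¹ ⇒ overall = 17/26 × 92/29 = 782/377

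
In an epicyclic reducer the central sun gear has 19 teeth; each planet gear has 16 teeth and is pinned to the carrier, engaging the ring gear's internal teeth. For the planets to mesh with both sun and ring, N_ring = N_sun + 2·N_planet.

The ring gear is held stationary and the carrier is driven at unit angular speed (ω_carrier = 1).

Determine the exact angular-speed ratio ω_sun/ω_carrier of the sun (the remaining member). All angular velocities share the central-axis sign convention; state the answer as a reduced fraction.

N_ring = 19 + 2·16 = 51
19(ω_s−ω_c) = −51(ω_r−ω_c),  ω_r=0, ω_c=1
ω_s = 1 − (51/19)(0−1) = 70/19
ω_s/ω_c = 70/19

70/19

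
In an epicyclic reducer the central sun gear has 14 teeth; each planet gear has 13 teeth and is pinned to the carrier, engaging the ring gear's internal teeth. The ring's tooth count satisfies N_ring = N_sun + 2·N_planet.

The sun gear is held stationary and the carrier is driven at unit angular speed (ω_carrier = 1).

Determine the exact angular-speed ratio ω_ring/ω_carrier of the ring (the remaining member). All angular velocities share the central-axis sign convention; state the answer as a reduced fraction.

N_ring = 14 + 2·13 = 40
14(ω_s−ω_c) = −40(ω_r−ω_c),  ω_s=0, ω_c=1
ω_r = 1 − (14/40)(0−1) = 27/20
ω_r/ω_c = 27/20

27/20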